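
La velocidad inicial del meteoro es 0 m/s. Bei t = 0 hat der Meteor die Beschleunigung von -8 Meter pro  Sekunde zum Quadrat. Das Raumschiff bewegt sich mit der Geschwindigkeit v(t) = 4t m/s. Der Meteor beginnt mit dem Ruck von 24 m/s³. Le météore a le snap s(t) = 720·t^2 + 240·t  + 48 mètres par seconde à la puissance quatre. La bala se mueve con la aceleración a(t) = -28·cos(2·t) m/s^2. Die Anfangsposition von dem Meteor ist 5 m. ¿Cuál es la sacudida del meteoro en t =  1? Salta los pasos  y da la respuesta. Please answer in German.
j(1) = 432.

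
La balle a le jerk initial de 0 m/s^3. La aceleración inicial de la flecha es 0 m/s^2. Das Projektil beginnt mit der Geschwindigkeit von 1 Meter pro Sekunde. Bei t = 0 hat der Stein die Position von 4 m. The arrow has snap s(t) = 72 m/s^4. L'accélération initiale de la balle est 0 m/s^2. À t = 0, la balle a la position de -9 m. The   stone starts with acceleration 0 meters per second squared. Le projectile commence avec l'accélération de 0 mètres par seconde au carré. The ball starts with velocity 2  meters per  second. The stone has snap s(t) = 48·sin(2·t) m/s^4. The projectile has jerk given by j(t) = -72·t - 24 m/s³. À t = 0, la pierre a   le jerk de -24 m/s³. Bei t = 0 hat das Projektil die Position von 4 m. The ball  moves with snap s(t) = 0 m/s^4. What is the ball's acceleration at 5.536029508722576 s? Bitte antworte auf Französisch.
En partant du snap s(t) = 0, nous prenons 2 intégrales. L'intégrale du snap, avec j(0) = 0, donne le jerk: j(t) = 0. L'intégrale du jerk, avec a(0) = 0, donne l'accélération: a(t) = 0. En utilisant a(t) = 0 et en substituant t = 5.536029508722576, nous trouvons a = 0.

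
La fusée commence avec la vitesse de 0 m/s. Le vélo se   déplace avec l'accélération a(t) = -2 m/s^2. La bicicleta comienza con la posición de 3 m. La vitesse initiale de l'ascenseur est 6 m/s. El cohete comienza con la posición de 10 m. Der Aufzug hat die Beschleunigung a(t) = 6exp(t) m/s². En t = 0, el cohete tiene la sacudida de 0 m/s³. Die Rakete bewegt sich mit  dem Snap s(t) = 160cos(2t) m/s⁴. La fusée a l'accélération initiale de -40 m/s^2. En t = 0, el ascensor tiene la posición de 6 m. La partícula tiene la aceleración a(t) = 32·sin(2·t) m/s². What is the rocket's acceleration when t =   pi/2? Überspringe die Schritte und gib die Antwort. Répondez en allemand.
Bei t = pi/2, a = 40.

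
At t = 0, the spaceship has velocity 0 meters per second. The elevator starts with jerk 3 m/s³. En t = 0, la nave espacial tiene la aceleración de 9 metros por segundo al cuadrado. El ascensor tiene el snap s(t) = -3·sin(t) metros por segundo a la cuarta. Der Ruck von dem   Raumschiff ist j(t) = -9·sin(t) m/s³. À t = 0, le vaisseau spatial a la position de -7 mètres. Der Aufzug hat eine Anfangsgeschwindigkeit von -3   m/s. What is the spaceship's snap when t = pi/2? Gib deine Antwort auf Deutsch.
Wir müssen unsere Gleichung für den Ruck j(t) = -9·sin(t) 1-mal ableiten. Die Ableitung von dem Ruck ergibt den Snap: s(t) = -9·cos(t). Wir haben den Snap s(t) = -9·cos(t). Durch Einsetzen von t = pi/2: s(pi/2) = 0.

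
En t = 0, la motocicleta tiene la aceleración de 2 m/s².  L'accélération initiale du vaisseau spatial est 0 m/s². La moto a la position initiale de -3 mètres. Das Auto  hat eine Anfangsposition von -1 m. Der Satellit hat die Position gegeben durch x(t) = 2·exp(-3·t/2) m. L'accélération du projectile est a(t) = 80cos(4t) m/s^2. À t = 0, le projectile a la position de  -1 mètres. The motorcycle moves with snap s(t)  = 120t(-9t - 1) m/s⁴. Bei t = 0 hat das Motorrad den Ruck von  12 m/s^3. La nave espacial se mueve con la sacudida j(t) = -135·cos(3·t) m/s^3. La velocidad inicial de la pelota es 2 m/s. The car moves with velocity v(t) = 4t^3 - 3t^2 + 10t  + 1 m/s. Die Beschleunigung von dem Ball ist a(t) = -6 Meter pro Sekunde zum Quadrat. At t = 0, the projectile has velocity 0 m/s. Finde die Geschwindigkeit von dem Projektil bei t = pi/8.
Um dies zu lösen, müssen wir 1 Integral unserer Gleichung für die Beschleunigung a(t) = 80·cos(4·t) finden. Durch Integration von der Beschleunigung und Verwendung der Anfangsbedingung v(0) = 0, erhalten wir v(t) = 20·sin(4·t). Aus der Gleichung für die Geschwindigkeit v(t) = 20·sin(4·t), setzen wir t = pi/8 ein und erhalten v = 20.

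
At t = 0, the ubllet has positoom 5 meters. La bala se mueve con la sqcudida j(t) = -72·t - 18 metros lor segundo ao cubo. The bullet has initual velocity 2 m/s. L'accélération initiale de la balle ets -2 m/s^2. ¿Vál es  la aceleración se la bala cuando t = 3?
Para resolver esto, necesitamos tomar 1 integral de nuestra ecuación de la sacudida j(t) = -72·t - 18. Integrando la sacudida y usando la condición inicial a(0) = -2, obtenemos a(t) = -36·t^2 - 18·t - 2. De la ecuación de la aceleración a(t) = -36·t^2 - 18·t - 2, sustituimos t = 3 para obtener a = -380.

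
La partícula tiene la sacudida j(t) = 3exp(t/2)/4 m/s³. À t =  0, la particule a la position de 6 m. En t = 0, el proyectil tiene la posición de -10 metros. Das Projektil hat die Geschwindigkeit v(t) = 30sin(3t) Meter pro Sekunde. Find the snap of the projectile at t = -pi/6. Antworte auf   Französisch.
Pour résoudre ceci, nous devons prendre 3 dérivées de notre équation de la vitesse v(t) = 30·sin(3·t). En dérivant la vitesse, nous obtenons l'accélération: a(t) = 90·cos(3·t). En prenant d/dt de a(t), nous trouvons j(t) = -270·sin(3·t). En prenant d/dt de j(t), nous trouvons s(t) = -810·cos(3·t). De l'équation du snap s(t) = -810·cos(3·t), nous substituons t = -pi/6 pour obtenir s = 0.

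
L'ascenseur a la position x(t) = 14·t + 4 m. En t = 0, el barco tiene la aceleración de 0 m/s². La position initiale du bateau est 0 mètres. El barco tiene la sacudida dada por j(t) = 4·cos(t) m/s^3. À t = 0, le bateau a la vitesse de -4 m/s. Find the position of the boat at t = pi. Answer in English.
We need to integrate our jerk equation j(t) = 4·cos(t) 3 times. Taking ∫j(t)dt and applying a(0) = 0, we find a(t) = 4·sin(t). Integrating acceleration and using the initial condition v(0) = -4, we get v(t) = -4·cos(t). Taking ∫v(t)dt and applying x(0) = 0, we find x(t) = -4·sin(t). From the given position equation x(t) = -4·sin(t), we substitute t = pi to get x = 0.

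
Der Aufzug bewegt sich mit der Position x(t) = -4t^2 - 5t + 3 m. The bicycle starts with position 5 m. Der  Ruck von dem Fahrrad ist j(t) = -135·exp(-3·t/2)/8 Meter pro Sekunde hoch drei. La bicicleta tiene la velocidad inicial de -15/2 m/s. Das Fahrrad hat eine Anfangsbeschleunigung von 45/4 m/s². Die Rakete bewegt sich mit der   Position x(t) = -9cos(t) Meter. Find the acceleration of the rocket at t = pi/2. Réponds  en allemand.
Um dies zu lösen, müssen wir 2 Ableitungen unserer Gleichung für die Position x(t) = -9·cos(t) nehmen. Die Ableitung von der Position ergibt die Geschwindigkeit: v(t) = 9·sin(t). Durch Ableiten von der Geschwindigkeit erhalten wir die Beschleunigung: a(t) = 9·cos(t). Aus der Gleichung für die Beschleunigung a(t) = 9·cos(t), setzen wir t = pi/2 ein und erhalten a = 0.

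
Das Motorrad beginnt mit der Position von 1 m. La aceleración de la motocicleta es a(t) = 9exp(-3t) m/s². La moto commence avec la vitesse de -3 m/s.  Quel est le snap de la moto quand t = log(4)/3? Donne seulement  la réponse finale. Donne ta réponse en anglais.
The answer is 81/4.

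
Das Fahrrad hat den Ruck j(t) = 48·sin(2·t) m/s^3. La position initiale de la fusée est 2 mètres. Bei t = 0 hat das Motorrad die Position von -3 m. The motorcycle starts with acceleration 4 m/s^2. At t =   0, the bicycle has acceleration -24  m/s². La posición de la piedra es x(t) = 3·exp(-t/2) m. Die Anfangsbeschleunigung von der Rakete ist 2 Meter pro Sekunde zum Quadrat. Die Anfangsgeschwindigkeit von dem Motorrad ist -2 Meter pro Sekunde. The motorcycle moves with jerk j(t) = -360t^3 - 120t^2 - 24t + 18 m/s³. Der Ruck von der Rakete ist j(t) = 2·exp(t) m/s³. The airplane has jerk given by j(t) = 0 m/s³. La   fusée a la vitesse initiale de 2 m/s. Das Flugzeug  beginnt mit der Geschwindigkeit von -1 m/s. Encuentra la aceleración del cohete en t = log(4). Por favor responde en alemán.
Wir müssen die Stammfunktion unserer Gleichung für den Ruck j(t) = 2·exp(t) 1-mal finden. Mit ∫j(t)dt und Anwendung von a(0) = 2, finden wir a(t) = 2·exp(t). Mit a(t) = 2·exp(t) und Einsetzen von t = log(4), finden wir a = 8.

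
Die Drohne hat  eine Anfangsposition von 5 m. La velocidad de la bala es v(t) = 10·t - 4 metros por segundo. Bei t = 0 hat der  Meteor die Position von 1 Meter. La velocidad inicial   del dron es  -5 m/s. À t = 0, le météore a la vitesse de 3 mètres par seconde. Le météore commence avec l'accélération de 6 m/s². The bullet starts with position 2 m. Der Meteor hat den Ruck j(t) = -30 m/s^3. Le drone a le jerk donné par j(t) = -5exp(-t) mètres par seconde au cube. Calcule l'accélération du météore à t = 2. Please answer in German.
Wir müssen unsere Gleichung für den Ruck j(t) = -30 1-mal integrieren. Mit ∫j(t)dt und Anwendung von a(0) = 6, finden wir a(t) = 6 - 30·t. Mit a(t) = 6 - 30·t und Einsetzen von t = 2, finden wir a = -54.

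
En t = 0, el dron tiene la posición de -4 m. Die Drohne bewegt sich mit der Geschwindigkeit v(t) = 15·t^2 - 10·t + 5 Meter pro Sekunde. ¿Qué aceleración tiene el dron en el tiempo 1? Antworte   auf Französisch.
Pour résoudre ceci, nous devons prendre 1 dérivée de notre équation de la vitesse v(t) = 15·t^2 - 10·t + 5. En prenant d/dt de v(t), nous trouvons a(t) = 30·t - 10. En utilisant a(t) = 30·t - 10 et en substituant t = 1, nous trouvons a = 20.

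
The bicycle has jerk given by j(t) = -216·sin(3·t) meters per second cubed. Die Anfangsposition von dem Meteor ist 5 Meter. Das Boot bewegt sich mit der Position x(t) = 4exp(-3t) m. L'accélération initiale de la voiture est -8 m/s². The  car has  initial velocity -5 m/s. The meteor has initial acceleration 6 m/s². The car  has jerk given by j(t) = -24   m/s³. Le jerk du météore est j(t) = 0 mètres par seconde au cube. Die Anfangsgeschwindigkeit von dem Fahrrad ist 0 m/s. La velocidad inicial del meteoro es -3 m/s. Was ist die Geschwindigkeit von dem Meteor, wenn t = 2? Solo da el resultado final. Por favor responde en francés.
La réponse est 9.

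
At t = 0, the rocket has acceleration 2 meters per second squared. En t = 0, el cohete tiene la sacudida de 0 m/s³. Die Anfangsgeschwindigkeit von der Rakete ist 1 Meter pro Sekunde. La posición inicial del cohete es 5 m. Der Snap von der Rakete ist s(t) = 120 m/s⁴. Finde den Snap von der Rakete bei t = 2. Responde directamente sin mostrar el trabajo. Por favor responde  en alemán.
s(2) = 120.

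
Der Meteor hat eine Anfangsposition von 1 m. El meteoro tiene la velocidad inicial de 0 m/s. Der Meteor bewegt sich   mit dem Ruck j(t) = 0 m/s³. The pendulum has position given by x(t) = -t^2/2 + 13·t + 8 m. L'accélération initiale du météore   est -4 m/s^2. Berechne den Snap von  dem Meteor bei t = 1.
Um dies zu lösen, müssen wir 1 Ableitung unserer Gleichung für den Ruck j(t) = 0 nehmen. Die Ableitung von dem Ruck ergibt den Snap: s(t) = 0. Mit s(t) = 0 und Einsetzen von t = 1, finden wir s = 0.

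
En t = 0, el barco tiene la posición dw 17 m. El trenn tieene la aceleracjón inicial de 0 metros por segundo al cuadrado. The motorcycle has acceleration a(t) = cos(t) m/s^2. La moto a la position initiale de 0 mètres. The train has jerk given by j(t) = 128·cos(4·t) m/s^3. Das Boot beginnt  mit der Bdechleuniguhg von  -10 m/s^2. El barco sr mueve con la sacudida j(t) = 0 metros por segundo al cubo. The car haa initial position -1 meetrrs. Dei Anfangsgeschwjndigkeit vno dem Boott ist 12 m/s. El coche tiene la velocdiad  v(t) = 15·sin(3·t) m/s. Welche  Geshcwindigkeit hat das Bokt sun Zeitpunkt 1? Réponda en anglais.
To find the answer, we compute 2 integrals of j(t) = 0. Taking ∫j(t)dt and applying a(0) = -10, we find a(t) = -10. Taking ∫a(t)dt and applying v(0) = 12, we find v(t) = 12 - 10·t. From the given velocity equation v(t) = 12 - 10·t, we substitute t = 1 to get v = 2.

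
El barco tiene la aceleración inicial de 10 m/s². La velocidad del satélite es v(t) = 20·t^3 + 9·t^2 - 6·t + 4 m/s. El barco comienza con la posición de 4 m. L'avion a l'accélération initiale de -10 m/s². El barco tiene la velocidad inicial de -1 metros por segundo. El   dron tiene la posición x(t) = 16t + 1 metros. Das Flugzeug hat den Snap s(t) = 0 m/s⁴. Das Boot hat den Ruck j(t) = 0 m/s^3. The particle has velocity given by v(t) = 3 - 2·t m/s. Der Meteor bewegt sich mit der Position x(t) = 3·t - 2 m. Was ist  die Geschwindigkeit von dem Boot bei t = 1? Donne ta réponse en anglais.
To find the answer, we compute 2 antiderivatives of j(t) = 0. The antiderivative of jerk, with a(0) = 10, gives acceleration: a(t) = 10. Integrating acceleration and using the initial condition v(0) = -1, we get v(t) = 10·t - 1. We have velocity v(t) = 10·t - 1. Substituting t = 1: v(1) = 9.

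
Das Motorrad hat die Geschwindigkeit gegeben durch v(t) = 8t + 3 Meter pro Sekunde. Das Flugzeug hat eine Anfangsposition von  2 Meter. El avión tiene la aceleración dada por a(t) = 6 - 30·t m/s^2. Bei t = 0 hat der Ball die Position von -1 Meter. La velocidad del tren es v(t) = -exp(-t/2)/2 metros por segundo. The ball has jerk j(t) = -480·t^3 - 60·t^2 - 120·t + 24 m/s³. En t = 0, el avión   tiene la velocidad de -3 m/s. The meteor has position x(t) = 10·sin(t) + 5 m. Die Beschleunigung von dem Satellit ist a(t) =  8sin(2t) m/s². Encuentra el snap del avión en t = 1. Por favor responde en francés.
En partant de l'accélération a(t) = 6 - 30·t, nous prenons 2 dérivées. La dérivée de l'accélération donne le jerk: j(t) = -30. En dérivant le jerk, nous obtenons le snap: s(t) = 0. Nous avons le snap s(t) = 0. En substituant t = 1: s(1) = 0.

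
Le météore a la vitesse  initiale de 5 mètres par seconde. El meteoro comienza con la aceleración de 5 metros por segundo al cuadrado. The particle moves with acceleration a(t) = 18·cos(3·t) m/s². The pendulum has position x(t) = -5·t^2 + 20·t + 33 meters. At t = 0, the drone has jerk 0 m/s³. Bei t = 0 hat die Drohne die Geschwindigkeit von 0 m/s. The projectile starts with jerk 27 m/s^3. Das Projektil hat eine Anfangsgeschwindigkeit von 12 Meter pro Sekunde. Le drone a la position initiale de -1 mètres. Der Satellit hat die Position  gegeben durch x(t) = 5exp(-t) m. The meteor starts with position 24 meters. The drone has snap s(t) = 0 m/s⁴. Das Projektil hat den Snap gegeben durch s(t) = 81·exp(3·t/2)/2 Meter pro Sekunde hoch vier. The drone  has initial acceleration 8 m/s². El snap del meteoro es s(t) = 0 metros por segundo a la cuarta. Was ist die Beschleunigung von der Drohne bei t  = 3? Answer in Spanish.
Necesitamos integrar nuestra ecuación del snap s(t) = 0 2 veces. Tomando ∫s(t)dt y aplicando j(0) = 0, encontramos j(t) = 0. Tomando ∫j(t)dt y aplicando a(0) = 8, encontramos a(t) = 8. Usando a(t) = 8 y sustituyendo t = 3, encontramos a = 8.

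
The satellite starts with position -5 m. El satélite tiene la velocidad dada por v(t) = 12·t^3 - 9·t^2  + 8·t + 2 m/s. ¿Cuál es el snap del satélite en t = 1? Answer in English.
Starting from velocity v(t) = 12·t^3 - 9·t^2 + 8·t + 2, we take 3 derivatives. Taking d/dt of v(t), we find a(t) = 36·t^2 - 18·t + 8. Taking d/dt of a(t), we find j(t) = 72·t - 18. Differentiating jerk, we get snap: s(t) = 72. Using s(t) = 72 and substituting t = 1, we find s = 72.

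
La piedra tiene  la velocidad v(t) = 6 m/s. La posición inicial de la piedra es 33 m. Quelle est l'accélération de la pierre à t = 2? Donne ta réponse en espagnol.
Partiendo de la velocidad v(t) = 6, tomamos 1 derivada. La derivada de la velocidad da la aceleración: a(t) = 0. Usando a(t) = 0 y sustituyendo t = 2, encontramos a = 0.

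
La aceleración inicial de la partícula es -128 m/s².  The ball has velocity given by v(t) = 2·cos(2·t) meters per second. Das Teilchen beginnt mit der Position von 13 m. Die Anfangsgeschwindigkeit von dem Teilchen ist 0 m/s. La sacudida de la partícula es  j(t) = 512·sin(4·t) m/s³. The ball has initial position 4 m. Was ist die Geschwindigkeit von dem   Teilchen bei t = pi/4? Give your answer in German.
Wir müssen das Integral unserer Gleichung für den Ruck j(t) = 512·sin(4·t) 2-mal finden. Das Integral von dem Ruck, mit a(0) = -128, ergibt die Beschleunigung: a(t) = -128·cos(4·t). Durch Integration von der Beschleunigung und Verwendung der Anfangsbedingung v(0) = 0, erhalten wir v(t) = -32·sin(4·t). Aus der Gleichung für die Geschwindigkeit v(t) = -32·sin(4·t), setzen wir t = pi/4 ein und erhalten v = 0.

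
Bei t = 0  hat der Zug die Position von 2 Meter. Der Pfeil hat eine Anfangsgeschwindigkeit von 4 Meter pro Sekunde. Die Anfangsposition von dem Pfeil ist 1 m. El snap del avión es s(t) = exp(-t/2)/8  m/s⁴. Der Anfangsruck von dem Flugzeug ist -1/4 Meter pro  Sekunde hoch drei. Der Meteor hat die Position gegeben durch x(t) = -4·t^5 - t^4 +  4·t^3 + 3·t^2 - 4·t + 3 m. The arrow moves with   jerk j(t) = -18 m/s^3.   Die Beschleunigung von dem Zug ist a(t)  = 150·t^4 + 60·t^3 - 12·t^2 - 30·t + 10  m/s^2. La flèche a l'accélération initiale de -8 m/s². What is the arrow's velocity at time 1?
We need to integrate our jerk equation j(t) = -18 2 times. The antiderivative of jerk, with a(0) = -8, gives acceleration: a(t) = -18·t - 8. Finding the antiderivative of a(t) and using v(0) = 4: v(t) = -9·t^2 - 8·t + 4. Using v(t) = -9·t^2 - 8·t + 4 and substituting t = 1, we find v = -13.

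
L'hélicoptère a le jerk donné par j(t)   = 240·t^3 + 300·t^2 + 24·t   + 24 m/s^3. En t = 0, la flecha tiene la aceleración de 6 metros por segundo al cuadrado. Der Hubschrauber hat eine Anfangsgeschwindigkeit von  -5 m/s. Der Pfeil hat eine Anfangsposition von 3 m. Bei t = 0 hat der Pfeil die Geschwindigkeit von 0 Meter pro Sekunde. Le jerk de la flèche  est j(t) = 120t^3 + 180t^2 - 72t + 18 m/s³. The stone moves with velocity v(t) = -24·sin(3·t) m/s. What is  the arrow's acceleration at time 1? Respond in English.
We must find the antiderivative of our jerk equation j(t) = 120·t^3 + 180·t^2 - 72·t + 18 1 time. Taking ∫j(t)dt and applying a(0) = 6, we find a(t) = 30·t^4 + 60·t^3 - 36·t^2 + 18·t + 6. Using a(t) = 30·t^4 + 60·t^3 - 36·t^2 + 18·t + 6 and substituting t = 1, we find a = 78.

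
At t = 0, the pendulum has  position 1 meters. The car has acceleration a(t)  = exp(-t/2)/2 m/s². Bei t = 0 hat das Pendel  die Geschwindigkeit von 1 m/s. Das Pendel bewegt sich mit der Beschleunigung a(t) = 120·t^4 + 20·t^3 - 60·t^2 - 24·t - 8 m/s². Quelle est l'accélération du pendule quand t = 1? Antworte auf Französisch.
De l'équation de l'accélération a(t) = 120·t^4 + 20·t^3 - 60·t^2 - 24·t - 8, nous substituons t = 1 pour obtenir a = 48.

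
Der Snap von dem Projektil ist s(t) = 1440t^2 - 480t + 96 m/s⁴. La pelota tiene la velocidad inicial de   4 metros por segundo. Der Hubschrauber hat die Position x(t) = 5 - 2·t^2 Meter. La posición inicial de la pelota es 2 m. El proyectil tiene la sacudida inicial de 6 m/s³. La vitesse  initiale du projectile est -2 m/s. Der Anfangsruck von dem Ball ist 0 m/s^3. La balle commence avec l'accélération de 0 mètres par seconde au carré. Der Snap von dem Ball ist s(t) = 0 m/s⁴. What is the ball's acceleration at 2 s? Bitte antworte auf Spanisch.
Para resolver esto, necesitamos tomar 2 antiderivadas de nuestra ecuación del snap s(t) = 0. Tomando ∫s(t)dt y aplicando j(0) = 0, encontramos j(t) = 0. La integral de la sacudida es la aceleración. Usando a(0) = 0, obtenemos a(t) = 0. Tenemos la aceleración a(t) = 0. Sustituyendo t = 2: a(2) = 0.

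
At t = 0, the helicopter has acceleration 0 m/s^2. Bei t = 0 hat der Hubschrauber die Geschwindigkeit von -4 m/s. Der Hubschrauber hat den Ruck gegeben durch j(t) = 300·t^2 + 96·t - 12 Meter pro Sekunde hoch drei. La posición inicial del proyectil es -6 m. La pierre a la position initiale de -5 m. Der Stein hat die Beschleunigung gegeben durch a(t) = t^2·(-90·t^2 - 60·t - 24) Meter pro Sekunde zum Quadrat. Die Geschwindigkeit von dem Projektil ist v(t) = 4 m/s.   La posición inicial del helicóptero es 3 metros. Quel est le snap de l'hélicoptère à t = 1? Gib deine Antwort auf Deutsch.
Um dies zu lösen, müssen wir 1 Ableitung unserer Gleichung für den Ruck j(t) = 300·t^2 + 96·t - 12 nehmen. Die Ableitung von dem Ruck ergibt den Snap: s(t) = 600·t + 96. Mit s(t) = 600·t + 96 und Einsetzen von t = 1, finden wir s = 696.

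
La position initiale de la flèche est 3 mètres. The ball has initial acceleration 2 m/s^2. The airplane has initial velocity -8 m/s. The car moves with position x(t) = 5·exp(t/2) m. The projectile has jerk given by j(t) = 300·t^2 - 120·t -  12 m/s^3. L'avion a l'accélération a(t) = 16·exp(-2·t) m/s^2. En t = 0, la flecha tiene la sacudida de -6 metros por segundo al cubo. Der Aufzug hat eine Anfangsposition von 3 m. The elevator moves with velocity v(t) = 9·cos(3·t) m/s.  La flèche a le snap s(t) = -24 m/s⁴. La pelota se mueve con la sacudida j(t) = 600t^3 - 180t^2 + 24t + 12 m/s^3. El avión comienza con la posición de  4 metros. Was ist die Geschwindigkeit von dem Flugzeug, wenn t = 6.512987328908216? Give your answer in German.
Wir müssen das Integral unserer Gleichung für die Beschleunigung a(t) = 16·exp(-2·t) 1-mal finden. Das Integral von der Beschleunigung, mit v(0) = -8, ergibt die Geschwindigkeit: v(t) = -8·exp(-2·t). Wir haben die Geschwindigkeit v(t) = -8·exp(-2·t). Durch Einsetzen von t = 6.512987328908216: v(6.512987328908216) = -0.0000176189925404550.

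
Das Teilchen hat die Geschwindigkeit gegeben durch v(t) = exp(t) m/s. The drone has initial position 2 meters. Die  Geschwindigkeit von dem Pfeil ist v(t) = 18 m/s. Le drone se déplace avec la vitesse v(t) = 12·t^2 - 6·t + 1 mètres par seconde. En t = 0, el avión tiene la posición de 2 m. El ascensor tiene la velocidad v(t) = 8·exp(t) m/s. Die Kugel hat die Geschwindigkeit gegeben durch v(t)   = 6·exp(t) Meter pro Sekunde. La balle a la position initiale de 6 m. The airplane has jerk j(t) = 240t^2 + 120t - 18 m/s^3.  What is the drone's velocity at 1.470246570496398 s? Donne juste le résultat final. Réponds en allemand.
v(1.470246570496398) = 18.1180203136987.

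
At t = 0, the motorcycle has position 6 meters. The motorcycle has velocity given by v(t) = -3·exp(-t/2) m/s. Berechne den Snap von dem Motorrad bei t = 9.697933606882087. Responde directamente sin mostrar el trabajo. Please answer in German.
Bei t = 9.697933606882087, s = 0.00293867624317076.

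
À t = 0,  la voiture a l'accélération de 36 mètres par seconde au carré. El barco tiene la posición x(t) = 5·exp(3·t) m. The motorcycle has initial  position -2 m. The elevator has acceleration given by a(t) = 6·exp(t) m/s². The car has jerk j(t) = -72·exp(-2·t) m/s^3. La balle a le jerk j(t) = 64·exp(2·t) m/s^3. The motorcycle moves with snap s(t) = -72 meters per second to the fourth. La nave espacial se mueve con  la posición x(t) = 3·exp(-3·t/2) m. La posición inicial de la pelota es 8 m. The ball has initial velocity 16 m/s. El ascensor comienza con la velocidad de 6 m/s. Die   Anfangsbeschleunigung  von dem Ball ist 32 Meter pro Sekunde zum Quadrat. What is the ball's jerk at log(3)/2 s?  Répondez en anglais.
We have jerk j(t) = 64·exp(2·t). Substituting t = log(3)/2: j(log(3)/2) = 192.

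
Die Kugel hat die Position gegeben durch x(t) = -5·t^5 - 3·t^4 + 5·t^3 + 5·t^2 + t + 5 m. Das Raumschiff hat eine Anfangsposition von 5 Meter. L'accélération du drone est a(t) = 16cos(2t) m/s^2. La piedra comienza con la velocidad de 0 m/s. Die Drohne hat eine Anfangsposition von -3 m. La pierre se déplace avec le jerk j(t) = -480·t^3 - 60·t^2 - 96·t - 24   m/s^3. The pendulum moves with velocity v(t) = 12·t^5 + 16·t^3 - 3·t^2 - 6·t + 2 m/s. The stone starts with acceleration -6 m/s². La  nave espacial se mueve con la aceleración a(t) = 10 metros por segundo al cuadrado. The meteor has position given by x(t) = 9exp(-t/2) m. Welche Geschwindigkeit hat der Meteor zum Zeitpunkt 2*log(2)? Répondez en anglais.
We must differentiate our position equation x(t) = 9·exp(-t/2) 1 time. The derivative of position gives velocity: v(t) = -9·exp(-t/2)/2. Using v(t) = -9·exp(-t/2)/2 and substituting t = 2*log(2), we find v = -9/4.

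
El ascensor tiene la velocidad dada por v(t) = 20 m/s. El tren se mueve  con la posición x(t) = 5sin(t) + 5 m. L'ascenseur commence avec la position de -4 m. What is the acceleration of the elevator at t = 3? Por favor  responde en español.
Para resolver esto, necesitamos tomar 1 derivada de nuestra ecuación de la velocidad v(t) = 20. Derivando la velocidad, obtenemos la aceleración: a(t) = 0. De la ecuación de la aceleración a(t) = 0, sustituimos t = 3 para obtener a = 0.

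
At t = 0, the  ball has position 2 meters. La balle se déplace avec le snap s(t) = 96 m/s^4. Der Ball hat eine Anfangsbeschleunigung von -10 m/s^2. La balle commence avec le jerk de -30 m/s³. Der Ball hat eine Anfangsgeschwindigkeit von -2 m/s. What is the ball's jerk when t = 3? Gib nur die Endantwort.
The jerk at t = 3 is j = 258.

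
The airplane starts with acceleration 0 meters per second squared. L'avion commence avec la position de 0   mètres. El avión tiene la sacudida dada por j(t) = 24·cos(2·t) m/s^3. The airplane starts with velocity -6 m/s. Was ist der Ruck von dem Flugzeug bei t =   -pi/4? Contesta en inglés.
We have jerk j(t) = 24·cos(2·t). Substituting t = -pi/4: j(-pi/4) = 0.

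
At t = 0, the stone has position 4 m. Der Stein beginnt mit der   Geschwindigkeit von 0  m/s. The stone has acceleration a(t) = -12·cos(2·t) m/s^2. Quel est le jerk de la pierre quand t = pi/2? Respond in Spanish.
Para resolver esto, necesitamos tomar 1 derivada de nuestra ecuación de la aceleración a(t) = -12·cos(2·t). Tomando d/dt de a(t), encontramos j(t) = 24·sin(2·t). De la ecuación de la sacudida j(t) = 24·sin(2·t), sustituimos t = pi/2 para obtener j = 0.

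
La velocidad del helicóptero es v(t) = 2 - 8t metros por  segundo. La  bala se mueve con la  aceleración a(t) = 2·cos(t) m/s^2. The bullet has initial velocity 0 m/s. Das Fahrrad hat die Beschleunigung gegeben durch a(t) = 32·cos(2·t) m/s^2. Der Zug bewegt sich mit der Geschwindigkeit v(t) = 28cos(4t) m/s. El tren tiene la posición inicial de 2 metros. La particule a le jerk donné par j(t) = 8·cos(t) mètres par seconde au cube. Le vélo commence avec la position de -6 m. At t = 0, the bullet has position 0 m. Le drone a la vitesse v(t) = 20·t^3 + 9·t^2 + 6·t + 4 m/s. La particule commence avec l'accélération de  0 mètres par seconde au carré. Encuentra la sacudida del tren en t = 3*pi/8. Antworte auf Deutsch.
Ausgehend von der Geschwindigkeit v(t) = 28·cos(4·t), nehmen wir 2 Ableitungen. Mit d/dt von v(t) finden wir a(t) = -112·sin(4·t). Mit d/dt von a(t) finden wir j(t) = -448·cos(4·t). Wir haben den Ruck j(t) = -448·cos(4·t). Durch Einsetzen von t = 3*pi/8: j(3*pi/8) = 0.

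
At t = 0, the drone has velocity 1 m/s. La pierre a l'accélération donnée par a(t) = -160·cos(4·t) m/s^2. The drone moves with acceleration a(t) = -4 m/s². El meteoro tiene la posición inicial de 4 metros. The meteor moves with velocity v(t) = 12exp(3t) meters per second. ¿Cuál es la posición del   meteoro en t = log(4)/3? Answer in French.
Pour résoudre ceci, nous devons prendre 1 primitive de notre équation de la vitesse v(t) = 12·exp(3·t). En intégrant la vitesse et en utilisant la condition initiale x(0) = 4, nous obtenons x(t) = 4·exp(3·t). Nous avons la position x(t) = 4·exp(3·t). En substituant t = log(4)/3: x(log(4)/3) = 16.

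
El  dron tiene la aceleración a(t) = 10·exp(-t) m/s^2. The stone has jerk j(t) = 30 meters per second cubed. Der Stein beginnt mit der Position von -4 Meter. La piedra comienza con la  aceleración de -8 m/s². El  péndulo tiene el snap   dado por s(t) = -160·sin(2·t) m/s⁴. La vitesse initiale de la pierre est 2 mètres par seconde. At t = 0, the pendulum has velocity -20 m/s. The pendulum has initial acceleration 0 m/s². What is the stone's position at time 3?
We need to integrate our jerk equation j(t) = 30 3 times. The antiderivative of jerk, with a(0) = -8, gives acceleration: a(t) = 30·t - 8. Integrating acceleration and using the initial condition v(0) = 2, we get v(t) = 15·t^2 - 8·t + 2. Integrating velocity and using the initial condition x(0) = -4, we get x(t) = 5·t^3 - 4·t^2 + 2·t - 4. Using x(t) = 5·t^3 - 4·t^2 + 2·t - 4 and substituting t = 3, we find x = 101.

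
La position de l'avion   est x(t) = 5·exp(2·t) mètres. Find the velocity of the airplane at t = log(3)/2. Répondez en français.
Nous devons dériver notre équation de la position x(t) = 5·exp(2·t) 1 fois. En dérivant la position, nous obtenons la vitesse: v(t) = 10·exp(2·t). De l'équation de la vitesse v(t) = 10·exp(2·t), nous substituons t = log(3)/2 pour obtenir v = 30.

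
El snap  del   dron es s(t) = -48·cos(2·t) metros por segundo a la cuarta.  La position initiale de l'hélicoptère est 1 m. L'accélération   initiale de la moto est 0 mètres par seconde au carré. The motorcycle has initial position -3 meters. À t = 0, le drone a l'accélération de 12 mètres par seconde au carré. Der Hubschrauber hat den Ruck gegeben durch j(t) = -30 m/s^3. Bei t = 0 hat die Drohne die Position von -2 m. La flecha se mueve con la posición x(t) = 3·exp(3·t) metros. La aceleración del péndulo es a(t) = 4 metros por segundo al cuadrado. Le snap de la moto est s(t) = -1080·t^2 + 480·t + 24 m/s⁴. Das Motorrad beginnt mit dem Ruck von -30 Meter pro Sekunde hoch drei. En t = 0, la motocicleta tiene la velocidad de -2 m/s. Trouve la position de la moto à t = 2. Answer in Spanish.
Debemos encontrar la integral de nuestra ecuación del snap s(t) = -1080·t^2 + 480·t + 24 4 veces. La antiderivada del snap, con j(0) = -30, da la sacudida: j(t) = -360·t^3 + 240·t^2 + 24·t - 30. La antiderivada de la sacudida, con a(0) = 0, da la aceleración: a(t) = 2·t·(-45·t^3 + 40·t^2 + 6·t - 15). La integral de la aceleración, con v(0) = -2, da la velocidad: v(t) = -18·t^5 + 20·t^4 + 4·t^3 - 15·t^2 - 2. La antiderivada de la velocidad es la posición. Usando x(0) = -3, obtenemos x(t) = -3·t^6 + 4·t^5 + t^4 - 5·t^3 - 2·t - 3. Usando x(t) = -3·t^6 + 4·t^5 + t^4 - 5·t^3 - 2·t - 3 y sustituyendo t = 2, encontramos x = -95.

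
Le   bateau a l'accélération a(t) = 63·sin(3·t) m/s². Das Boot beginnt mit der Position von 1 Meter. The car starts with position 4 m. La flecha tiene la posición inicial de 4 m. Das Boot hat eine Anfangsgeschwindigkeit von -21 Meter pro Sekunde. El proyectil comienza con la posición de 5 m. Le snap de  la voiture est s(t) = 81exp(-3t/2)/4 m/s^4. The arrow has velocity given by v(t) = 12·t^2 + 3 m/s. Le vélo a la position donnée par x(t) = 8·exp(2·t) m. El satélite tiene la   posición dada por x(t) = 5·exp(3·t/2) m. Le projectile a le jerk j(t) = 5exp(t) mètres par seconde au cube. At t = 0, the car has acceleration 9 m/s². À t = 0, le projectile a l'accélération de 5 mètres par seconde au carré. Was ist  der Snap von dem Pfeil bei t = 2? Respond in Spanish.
Partiendo de la velocidad v(t) = 12·t^2 + 3, tomamos 3 derivadas. La derivada de la velocidad da la aceleración: a(t) = 24·t. Tomando d/dt de a(t), encontramos j(t) = 24. La derivada de la sacudida da el snap: s(t) = 0. De la ecuación del snap s(t) = 0, sustituimos t = 2 para obtener s = 0.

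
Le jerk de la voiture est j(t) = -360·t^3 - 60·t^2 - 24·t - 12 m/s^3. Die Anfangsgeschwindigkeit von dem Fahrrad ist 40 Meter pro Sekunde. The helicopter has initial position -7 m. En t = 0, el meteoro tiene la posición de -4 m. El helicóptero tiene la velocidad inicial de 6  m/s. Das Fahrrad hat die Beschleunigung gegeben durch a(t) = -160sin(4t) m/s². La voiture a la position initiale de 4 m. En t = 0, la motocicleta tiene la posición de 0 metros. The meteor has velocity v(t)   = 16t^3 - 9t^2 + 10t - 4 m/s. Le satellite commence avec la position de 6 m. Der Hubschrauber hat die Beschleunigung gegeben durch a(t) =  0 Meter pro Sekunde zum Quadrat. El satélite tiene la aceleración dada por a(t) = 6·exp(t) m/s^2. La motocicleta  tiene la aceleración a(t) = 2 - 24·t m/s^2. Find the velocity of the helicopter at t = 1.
We must find the antiderivative of our acceleration equation a(t) = 0 1 time. The antiderivative of acceleration is velocity. Using v(0) = 6, we get v(t) = 6. We have velocity v(t) = 6. Substituting t = 1: v(1) = 6.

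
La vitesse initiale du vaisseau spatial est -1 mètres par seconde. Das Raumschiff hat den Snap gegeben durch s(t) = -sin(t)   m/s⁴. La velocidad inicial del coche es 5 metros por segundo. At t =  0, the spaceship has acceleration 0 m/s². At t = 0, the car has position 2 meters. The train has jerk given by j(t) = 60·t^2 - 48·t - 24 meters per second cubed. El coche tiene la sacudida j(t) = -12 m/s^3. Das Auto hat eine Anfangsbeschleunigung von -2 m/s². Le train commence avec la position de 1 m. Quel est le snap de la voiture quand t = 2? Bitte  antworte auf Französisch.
Nous devons dériver notre équation du jerk j(t) = -12 1 fois. En prenant d/dt de j(t), nous trouvons s(t) = 0. En utilisant s(t) = 0 et en substituant t = 2, nous trouvons s = 0.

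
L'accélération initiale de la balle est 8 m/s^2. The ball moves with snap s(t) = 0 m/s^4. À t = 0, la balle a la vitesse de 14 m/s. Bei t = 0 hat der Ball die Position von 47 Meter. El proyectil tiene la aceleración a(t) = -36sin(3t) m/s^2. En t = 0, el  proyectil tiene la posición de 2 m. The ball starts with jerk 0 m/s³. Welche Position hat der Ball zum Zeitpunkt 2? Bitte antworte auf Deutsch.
Wir müssen die Stammfunktion unserer Gleichung für den Snap s(t) = 0 4-mal finden. Durch Integration von dem Snap und Verwendung der Anfangsbedingung j(0) = 0, erhalten wir j(t) = 0. Die Stammfunktion von dem Ruck, mit a(0) = 8, ergibt die Beschleunigung: a(t) = 8. Durch Integration von der Beschleunigung und Verwendung der Anfangsbedingung v(0) = 14, erhalten wir v(t) = 8·t + 14. Mit ∫v(t)dt und Anwendung von x(0) = 47, finden wir x(t) = 4·t^2 + 14·t + 47. Aus der Gleichung für die Position x(t) = 4·t^2 + 14·t + 47, setzen wir t = 2 ein und erhalten x = 91.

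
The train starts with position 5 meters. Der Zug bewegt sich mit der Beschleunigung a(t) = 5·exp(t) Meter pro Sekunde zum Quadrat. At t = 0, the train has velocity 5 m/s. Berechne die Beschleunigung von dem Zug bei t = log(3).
Aus der Gleichung für die Beschleunigung a(t) = 5·exp(t), setzen wir t = log(3) ein und erhalten a = 15.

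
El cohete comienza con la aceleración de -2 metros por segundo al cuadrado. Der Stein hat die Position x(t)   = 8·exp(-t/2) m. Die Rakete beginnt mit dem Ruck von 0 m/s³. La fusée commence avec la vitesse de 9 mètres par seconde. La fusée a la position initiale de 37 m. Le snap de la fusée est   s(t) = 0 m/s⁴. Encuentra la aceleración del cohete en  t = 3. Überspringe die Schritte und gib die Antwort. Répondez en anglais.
a(3) = -2.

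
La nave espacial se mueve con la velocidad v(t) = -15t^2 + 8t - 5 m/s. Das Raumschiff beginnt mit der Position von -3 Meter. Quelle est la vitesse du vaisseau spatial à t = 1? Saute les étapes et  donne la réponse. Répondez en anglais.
At t = 1, v = -12.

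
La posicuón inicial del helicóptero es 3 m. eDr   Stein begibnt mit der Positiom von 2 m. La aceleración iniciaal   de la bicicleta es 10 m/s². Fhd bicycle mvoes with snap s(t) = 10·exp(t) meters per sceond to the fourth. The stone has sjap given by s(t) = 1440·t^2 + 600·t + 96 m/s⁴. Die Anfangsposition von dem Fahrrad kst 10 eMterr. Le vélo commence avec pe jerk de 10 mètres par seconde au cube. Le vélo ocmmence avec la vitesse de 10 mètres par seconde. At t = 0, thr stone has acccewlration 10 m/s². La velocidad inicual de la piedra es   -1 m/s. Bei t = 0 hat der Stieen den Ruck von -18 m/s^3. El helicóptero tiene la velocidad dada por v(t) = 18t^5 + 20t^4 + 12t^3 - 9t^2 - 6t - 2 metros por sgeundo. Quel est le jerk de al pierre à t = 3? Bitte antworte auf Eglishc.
To solve this, we need to take 1 antiderivative of our snap equation s(t) = 1440·t^2 + 600·t + 96. Integrating snap and using the initial condition j(0) = -18, we get j(t) = 480·t^3 + 300·t^2 + 96·t - 18. From the given jerk equation j(t) = 480·t^3 + 300·t^2 + 96·t - 18, we substitute t = 3 to get j = 15930.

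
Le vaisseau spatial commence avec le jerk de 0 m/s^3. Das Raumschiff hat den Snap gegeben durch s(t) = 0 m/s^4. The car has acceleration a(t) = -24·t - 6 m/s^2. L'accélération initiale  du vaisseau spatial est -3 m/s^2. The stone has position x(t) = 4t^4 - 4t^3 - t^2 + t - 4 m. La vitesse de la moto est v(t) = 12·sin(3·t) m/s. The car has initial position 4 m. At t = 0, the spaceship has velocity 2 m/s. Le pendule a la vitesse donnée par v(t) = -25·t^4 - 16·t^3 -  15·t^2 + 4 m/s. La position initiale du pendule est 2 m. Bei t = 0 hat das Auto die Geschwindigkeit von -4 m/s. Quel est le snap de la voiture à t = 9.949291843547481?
Nous devons dériver notre équation de l'accélération a(t) = -24·t - 6 2 fois. En prenant d/dt de a(t), nous trouvons j(t) = -24. En dérivant le jerk, nous obtenons le snap: s(t) = 0. Nous avons le snap s(t) = 0. En substituant t = 9.949291843547481: s(9.949291843547481) = 0.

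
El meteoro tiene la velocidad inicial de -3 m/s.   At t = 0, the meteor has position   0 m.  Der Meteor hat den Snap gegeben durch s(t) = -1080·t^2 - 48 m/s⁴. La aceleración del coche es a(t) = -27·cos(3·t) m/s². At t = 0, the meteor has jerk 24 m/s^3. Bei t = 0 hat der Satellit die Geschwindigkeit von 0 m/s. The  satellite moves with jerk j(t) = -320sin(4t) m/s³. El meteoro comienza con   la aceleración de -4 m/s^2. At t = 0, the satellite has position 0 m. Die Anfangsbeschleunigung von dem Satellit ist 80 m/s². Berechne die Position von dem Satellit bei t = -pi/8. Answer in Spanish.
Partiendo de la sacudida j(t) = -320·sin(4·t), tomamos 3 antiderivadas. La antiderivada de la sacudida es la aceleración. Usando a(0) = 80, obtenemos a(t) = 80·cos(4·t). La integral de la aceleración, con v(0) = 0, da la velocidad: v(t) = 20·sin(4·t). Tomando ∫v(t)dt y aplicando x(0) = 0, encontramos x(t) = 5 - 5·cos(4·t). De la ecuación de la posición x(t) = 5 - 5·cos(4·t), sustituimos t = -pi/8 para obtener x = 5.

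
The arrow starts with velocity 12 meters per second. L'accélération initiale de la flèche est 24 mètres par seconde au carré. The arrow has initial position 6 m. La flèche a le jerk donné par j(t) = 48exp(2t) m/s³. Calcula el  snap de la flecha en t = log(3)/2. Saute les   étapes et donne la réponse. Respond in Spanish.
s(log(3)/2) = 288.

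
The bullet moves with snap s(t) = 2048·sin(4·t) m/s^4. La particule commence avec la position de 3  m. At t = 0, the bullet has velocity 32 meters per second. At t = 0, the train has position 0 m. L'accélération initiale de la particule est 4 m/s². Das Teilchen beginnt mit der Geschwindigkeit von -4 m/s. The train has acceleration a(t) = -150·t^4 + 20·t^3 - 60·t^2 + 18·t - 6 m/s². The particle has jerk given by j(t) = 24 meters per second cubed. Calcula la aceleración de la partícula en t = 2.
Necesitamos integrar nuestra ecuación de la sacudida j(t) = 24 1 vez. La integral de la sacudida, con a(0) = 4, da la aceleración: a(t) = 24·t + 4. Usando a(t) = 24·t + 4 y sustituyendo t = 2, encontramos a = 52.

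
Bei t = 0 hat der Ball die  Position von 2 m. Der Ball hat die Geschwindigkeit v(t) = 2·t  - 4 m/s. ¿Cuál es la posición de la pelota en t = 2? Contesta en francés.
En partant de la vitesse v(t) = 2·t - 4, nous prenons 1 primitive. En prenant ∫v(t)dt et en appliquant x(0) = 2, nous trouvons x(t) = t^2 - 4·t + 2. De l'équation de la position x(t) = t^2 - 4·t + 2, nous substituons t = 2 pour obtenir x = -2.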